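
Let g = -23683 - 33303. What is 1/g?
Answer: -1/56986 ≈ -1.7548e-5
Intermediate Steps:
g = -56986
1/g = 1/(-56986) = -1/56986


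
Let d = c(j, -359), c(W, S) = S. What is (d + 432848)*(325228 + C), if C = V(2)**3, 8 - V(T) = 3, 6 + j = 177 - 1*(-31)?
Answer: 140711593617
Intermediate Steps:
j = 202 (j = -6 + (177 - 1*(-31)) = -6 + (177 + 31) = -6 + 208 = 202)
V(T) = 5 (V(T) = 8 - 1*3 = 8 - 3 = 5)
d = -359
C = 125 (C = 5**3 = 125)
(d + 432848)*(325228 + C) = (-359 + 432848)*(325228 + 125) = 432489*325353 = 140711593617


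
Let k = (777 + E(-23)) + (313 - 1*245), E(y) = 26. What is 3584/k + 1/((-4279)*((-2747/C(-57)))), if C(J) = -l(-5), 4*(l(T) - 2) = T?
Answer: 2515093465/611229476 ≈ 4.1148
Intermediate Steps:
l(T) = 2 + T/4
C(J) = -3/4 (C(J) = -(2 + (1/4)*(-5)) = -(2 - 5/4) = -1*3/4 = -3/4)
k = 871 (k = (777 + 26) + (313 - 1*245) = 803 + (313 - 245) = 803 + 68 = 871)
3584/k + 1/((-4279)*((-2747/C(-57)))) = 3584/871 + 1/((-4279)*((-2747/(-3/4)))) = 3584*(1/871) - 1/(4279*((-2747*(-4/3)))) = 3584/871 - 1/(4279*10988/3) = 3584/871 - 1/4279*3/10988 = 3584/871 - 3/47017652 = 2515093465/611229476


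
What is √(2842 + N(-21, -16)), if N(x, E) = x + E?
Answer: √2805 ≈ 52.962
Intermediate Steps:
N(x, E) = E + x
√(2842 + N(-21, -16)) = √(2842 + (-16 - 21)) = √(2842 - 37) = √2805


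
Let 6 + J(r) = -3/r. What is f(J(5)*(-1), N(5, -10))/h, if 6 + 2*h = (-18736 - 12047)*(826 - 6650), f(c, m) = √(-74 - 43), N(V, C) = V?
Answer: I*√13/29880031 ≈ 1.2067e-7*I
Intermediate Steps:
J(r) = -6 - 3/r
f(c, m) = 3*I*√13 (f(c, m) = √(-117) = 3*I*√13)
h = 89640093 (h = -3 + ((-18736 - 12047)*(826 - 6650))/2 = -3 + (-30783*(-5824))/2 = -3 + (½)*179280192 = -3 + 89640096 = 89640093)
f(J(5)*(-1), N(5, -10))/h = (3*I*√13)/89640093 = (3*I*√13)*(1/89640093) = I*√13/29880031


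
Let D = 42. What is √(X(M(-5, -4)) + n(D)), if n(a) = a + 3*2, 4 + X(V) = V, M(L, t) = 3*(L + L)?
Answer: √14 ≈ 3.7417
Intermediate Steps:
M(L, t) = 6*L (M(L, t) = 3*(2*L) = 6*L)
X(V) = -4 + V
n(a) = 6 + a (n(a) = a + 6 = 6 + a)
√(X(M(-5, -4)) + n(D)) = √((-4 + 6*(-5)) + (6 + 42)) = √((-4 - 30) + 48) = √(-34 + 48) = √14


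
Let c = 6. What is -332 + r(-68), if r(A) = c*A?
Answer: -740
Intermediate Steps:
r(A) = 6*A
-332 + r(-68) = -332 + 6*(-68) = -332 - 408 = -740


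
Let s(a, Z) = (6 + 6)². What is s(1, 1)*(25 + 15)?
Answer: 5760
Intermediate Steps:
s(a, Z) = 144 (s(a, Z) = 12² = 144)
s(1, 1)*(25 + 15) = 144*(25 + 15) = 144*40 = 5760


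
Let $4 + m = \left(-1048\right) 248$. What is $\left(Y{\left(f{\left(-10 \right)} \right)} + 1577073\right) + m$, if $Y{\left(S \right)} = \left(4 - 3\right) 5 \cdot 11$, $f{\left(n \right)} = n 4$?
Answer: $1317220$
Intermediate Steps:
$f{\left(n \right)} = 4 n$
$m = -259908$ ($m = -4 - 259904 = -259908$)
$Y{\left(S \right)} = 55$ ($Y{\left(S \right)} = 1 \cdot 5 \cdot 11 = 5 \cdot 11 = 55$)
$\left(Y{\left(f{\left(-10 \right)} \right)} + 1577073\right) + m = \left(55 + 1577073\right) - 259908 = 1577128 - 259908 = 1317220$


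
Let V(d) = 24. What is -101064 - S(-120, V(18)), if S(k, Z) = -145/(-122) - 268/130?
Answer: -801430597/7930 ≈ -1.0106e+5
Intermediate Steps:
S(k, Z) = -6923/7930 (S(k, Z) = -145*(-1/122) - 268*1/130 = 145/122 - 134/65 = -6923/7930)
-101064 - S(-120, V(18)) = -101064 - 1*(-6923/7930) = -101064 + 6923/7930 = -801430597/7930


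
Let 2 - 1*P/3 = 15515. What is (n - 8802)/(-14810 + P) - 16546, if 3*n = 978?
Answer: -1015072078/61349 ≈ -16546.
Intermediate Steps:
n = 326 (n = (⅓)*978 = 326)
P = -46539 (P = 6 - 3*15515 = 6 - 46545 = -46539)
(n - 8802)/(-14810 + P) - 16546 = (326 - 8802)/(-14810 - 46539) - 16546 = -8476/(-61349) - 16546 = -8476*(-1/61349) - 16546 = 8476/61349 - 16546 = -1015072078/61349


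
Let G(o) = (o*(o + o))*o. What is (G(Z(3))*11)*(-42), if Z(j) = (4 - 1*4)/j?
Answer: 0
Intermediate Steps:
Z(j) = 0 (Z(j) = (4 - 4)/j = 0/j = 0)
G(o) = 2*o**3 (G(o) = (o*(2*o))*o = (2*o**2)*o = 2*o**3)
(G(Z(3))*11)*(-42) = ((2*0**3)*11)*(-42) = ((2*0)*11)*(-42) = (0*11)*(-42) = 0*(-42) = 0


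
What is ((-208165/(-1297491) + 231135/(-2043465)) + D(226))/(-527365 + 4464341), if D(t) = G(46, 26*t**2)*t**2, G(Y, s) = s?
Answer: 44077656810034983086/2558433669873393 ≈ 17228.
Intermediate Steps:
D(t) = 26*t**4 (D(t) = (26*t**2)*t**2 = 26*t**4)
((-208165/(-1297491) + 231135/(-2043465)) + D(226))/(-527365 + 4464341) = ((-208165/(-1297491) + 231135/(-2043465)) + 26*226**4)/(-527365 + 4464341) = ((-208165*(-1/1297491) + 231135*(-1/2043465)) + 26*2608757776)/3936976 = ((12245/76323 - 15409/136231) + 67827702176)*(1/3936976) = (492087488/10397558613 + 67827702176)*(1/3936976) = (705242508960559729376/10397558613)*(1/3936976) = 44077656810034983086/2558433669873393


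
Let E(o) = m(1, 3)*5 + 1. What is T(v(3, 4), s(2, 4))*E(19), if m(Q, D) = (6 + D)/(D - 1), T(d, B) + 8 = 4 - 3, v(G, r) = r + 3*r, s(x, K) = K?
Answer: -329/2 ≈ -164.50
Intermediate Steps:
v(G, r) = 4*r
T(d, B) = -7 (T(d, B) = -8 + (4 - 3) = -8 + 1 = -7)
m(Q, D) = (6 + D)/(-1 + D)
E(o) = 47/2 (E(o) = ((6 + 3)/(-1 + 3))*5 + 1 = (9/2)*5 + 1 = 45/2 + 1 = 47/2)
T(v(3, 4), s(2, 4))*E(19) = -7*47/2 = -329/2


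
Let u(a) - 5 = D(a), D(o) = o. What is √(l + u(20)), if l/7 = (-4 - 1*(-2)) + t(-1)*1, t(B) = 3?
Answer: 4*√2 ≈ 5.6569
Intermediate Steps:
u(a) = 5 + a
l = 7 (l = 7*((-4 - 1*(-2)) + 3*1) = 7*((-4 + 2) + 3) = 7*(-2 + 3) = 7*1 = 7)
√(l + u(20)) = √(7 + (5 + 20)) = √(7 + 25) = √32 = 4*√2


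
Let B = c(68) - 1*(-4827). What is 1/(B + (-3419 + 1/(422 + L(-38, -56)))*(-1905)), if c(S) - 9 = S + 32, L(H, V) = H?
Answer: -128/369905915 ≈ -3.4603e-7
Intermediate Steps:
c(S) = 41 + S (c(S) = 9 + (S + 32) = 9 + (32 + S) = 41 + S)
B = 4936 (B = (41 + 68) - 1*(-4827) = 109 + 4827 = 4936)
1/(B + (-3419 + 1/(422 + L(-38, -56)))*(-1905)) = 1/((4936 + (-3419 + 1/(422 - 38)))*(-1905)) = -1/1905/(4936 + (-3419 + 1/384)) = -1/1905/(4936 - 1312895/384) = -1/1905/(582529/384) = (384/582529)*(-1/1905) = -128/369905915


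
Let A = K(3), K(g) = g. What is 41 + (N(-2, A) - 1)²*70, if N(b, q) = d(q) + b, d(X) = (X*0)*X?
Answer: 671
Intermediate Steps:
d(X) = 0 (d(X) = 0*X = 0)
A = 3
N(b, q) = b (N(b, q) = 0 + b = b)
41 + (N(-2, A) - 1)²*70 = 41 + (-2 - 1)²*70 = 41 + (-3)²*70 = 41 + 9*70 = 41 + 630 = 671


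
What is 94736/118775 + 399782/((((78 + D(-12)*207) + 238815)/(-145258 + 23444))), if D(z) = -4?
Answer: -1156841292572572/5655234075 ≈ -2.0456e+5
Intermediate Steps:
94736/118775 + 399782/((((78 + D(-12)*207) + 238815)/(-145258 + 23444))) = 94736/118775 + 399782/((((78 - 4*207) + 238815)/(-145258 + 23444))) = 94736*(1/118775) + 399782/((((78 - 828) + 238815)/(-121814))) = 94736/118775 + 399782/(((-750 + 238815)*(-1/121814))) = 94736/118775 + 399782/((238065*(-1/121814))) = 94736/118775 + 399782/(-238065/121814) = 94736/118775 + 399782*(-121814/238065) = 94736/118775 - 48699044548/238065 = -1156841292572572/5655234075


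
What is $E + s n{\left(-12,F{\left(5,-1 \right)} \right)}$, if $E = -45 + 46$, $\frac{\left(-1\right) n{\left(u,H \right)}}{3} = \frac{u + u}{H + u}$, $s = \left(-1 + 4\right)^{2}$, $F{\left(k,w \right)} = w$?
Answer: $- \frac{635}{13} \approx -48.846$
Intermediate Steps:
$s = 9$ ($s = 3^{2} = 9$)
$n{\left(u,H \right)} = - \frac{6 u}{H + u}$ ($n{\left(u,H \right)} = - 3 \frac{u + u}{H + u} = - 3 \frac{2 u}{H + u} = - \frac{6 u}{H + u}$)
$E = 1$
$E + s n{\left(-12,F{\left(5,-1 \right)} \right)} = 1 + 9 \left(\left(-6\right) \left(-12\right) \frac{1}{-1 - 12}\right) = 1 + 9 \left(\left(-6\right) \left(-12\right) \frac{1}{-13}\right) = 1 + 9 \left(\left(-6\right) \left(-12\right) \left(- \frac{1}{13}\right)\right) = 1 + 9 \left(- \frac{72}{13}\right) = 1 - \frac{648}{13} = - \frac{635}{13}$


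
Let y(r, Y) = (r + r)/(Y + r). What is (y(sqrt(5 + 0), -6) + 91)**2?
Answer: 7902441/961 - 67464*sqrt(5)/961 ≈ 8066.2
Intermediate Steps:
y(r, Y) = 2*r/(Y + r) (y(r, Y) = (2*r)/(Y + r) = 2*r/(Y + r))
(y(sqrt(5 + 0), -6) + 91)**2 = (2*sqrt(5 + 0)/(-6 + sqrt(5 + 0)) + 91)**2 = (2*sqrt(5)/(-6 + sqrt(5)) + 91)**2 = (91 + 2*sqrt(5)/(-6 + sqrt(5)))**2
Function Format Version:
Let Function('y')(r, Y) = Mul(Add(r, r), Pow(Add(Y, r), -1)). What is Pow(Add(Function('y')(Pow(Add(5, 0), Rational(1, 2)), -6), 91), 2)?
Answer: Add(Rational(7902441, 961), Mul(Rational(-67464, 961), Pow(5, Rational(1, 2)))) ≈ 8066.2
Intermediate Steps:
Function('y')(r, Y) = Mul(2, r, Pow(Add(Y, r), -1)) (Function('y')(r, Y) = Mul(Mul(2, r), Pow(Add(Y, r), -1)) = Mul(2, r, Pow(Add(Y, r), -1)))
Pow(Add(Function('y')(Pow(Add(5, 0), Rational(1, 2)), -6), 91), 2) = Pow(Add(Mul(2, Pow(Add(5, 0), Rational(1, 2)), Pow(Add(-6, Pow(Add(5, 0), Rational(1, 2))), -1)), 91), 2) = Pow(Add(Mul(2, Pow(5, Rational(1, 2)), Pow(Add(-6, Pow(5, Rational(1, 2))), -1)), 91), 2) = Pow(Add(91, Mul(2, Pow(5, Rational(1, 2)), Pow(Add(-6, Pow(5, Rational(1, 2))), -1))), 2)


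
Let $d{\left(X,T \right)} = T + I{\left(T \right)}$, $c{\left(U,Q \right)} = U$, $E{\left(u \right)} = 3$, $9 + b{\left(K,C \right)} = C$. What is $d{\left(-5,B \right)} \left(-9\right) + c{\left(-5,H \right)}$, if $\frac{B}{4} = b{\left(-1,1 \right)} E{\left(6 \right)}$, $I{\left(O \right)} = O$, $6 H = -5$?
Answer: $1723$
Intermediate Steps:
$H = - \frac{5}{6}$ ($H = \frac{1}{6} \left(-5\right) = - \frac{5}{6} \approx -0.83333$)
$b{\left(K,C \right)} = -9 + C$
$B = -96$ ($B = 4 \left(-9 + 1\right) 3 = 4 \left(\left(-8\right) 3\right) = 4 \left(-24\right) = -96$)
$d{\left(X,T \right)} = 2 T$ ($d{\left(X,T \right)} = T + T = 2 T$)
$d{\left(-5,B \right)} \left(-9\right) + c{\left(-5,H \right)} = 2 \left(-96\right) \left(-9\right) - 5 = \left(-192\right) \left(-9\right) - 5 = 1728 - 5 = 1723$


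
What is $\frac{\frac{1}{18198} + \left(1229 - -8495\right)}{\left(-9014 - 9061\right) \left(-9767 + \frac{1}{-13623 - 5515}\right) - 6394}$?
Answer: $\frac{1693304910857}{30740716192551147} \approx 5.5083 \cdot 10^{-5}$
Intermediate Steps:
$\frac{\frac{1}{18198} + \left(1229 - -8495\right)}{\left(-9014 - 9061\right) \left(-9767 + \frac{1}{-13623 - 5515}\right) - 6394} = \frac{\frac{1}{18198} + \left(1229 + 8495\right)}{- 18075 \left(-9767 + \frac{1}{-19138}\right) - 6394} = \frac{\frac{1}{18198} + 9724}{- 18075 \left(-9767 - \frac{1}{19138}\right) - 6394} = \frac{176957353}{18198 \left(\left(-18075\right) \left(- \frac{186920847}{19138}\right) - 6394\right)} = \frac{176957353}{18198 \left(\frac{3378594309525}{19138} - 6394\right)} = \frac{176957353}{18198 \cdot \frac{3378471941153}{19138}} = \frac{176957353}{18198} \cdot \frac{19138}{3378471941153} = \frac{1693304910857}{30740716192551147}$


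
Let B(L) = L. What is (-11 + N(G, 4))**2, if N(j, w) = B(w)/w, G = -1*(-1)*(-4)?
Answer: 100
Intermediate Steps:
G = -4 (G = 1*(-4) = -4)
N(j, w) = 1 (N(j, w) = w/w = 1)
(-11 + N(G, 4))**2 = (-11 + 1)**2 = (-10)**2 = 100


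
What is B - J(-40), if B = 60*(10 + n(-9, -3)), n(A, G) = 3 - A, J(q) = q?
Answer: 1360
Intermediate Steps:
B = 1320 (B = 60*(10 + (3 - 1*(-9))) = 60*(10 + (3 + 9)) = 60*(10 + 12) = 60*22 = 1320)
B - J(-40) = 1320 - 1*(-40) = 1320 + 40 = 1360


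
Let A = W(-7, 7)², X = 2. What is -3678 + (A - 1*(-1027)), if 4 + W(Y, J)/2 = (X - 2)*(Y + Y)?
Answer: -2587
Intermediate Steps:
W(Y, J) = -8 (W(Y, J) = -8 + 2*((2 - 2)*(Y + Y)) = -8 + 2*(0*(2*Y)) = -8 + 2*0 = -8 + 0 = -8)
A = 64 (A = (-8)² = 64)
-3678 + (A - 1*(-1027)) = -3678 + (64 - 1*(-1027)) = -3678 + (64 + 1027) = -3678 + 1091 = -2587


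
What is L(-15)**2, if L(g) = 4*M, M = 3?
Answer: 144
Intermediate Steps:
L(g) = 12 (L(g) = 4*3 = 12)
L(-15)**2 = 12**2 = 144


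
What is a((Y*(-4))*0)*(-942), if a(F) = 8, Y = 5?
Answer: -7536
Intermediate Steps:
a((Y*(-4))*0)*(-942) = 8*(-942) = -7536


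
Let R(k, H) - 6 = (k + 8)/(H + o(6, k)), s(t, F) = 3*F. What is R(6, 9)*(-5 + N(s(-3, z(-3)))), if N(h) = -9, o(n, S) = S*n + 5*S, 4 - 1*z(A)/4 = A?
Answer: -6496/75 ≈ -86.613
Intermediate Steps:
z(A) = 16 - 4*A
o(n, S) = 5*S + S*n
R(k, H) = 6 + (8 + k)/(H + 11*k) (R(k, H) = 6 + (k + 8)/(H + k*(5 + 6)) = 6 + (8 + k)/(H + k*11) = 6 + (8 + k)/(H + 11*k))
R(6, 9)*(-5 + N(s(-3, z(-3)))) = ((8 + 6*9 + 67*6)/(9 + 11*6))*(-5 - 9) = ((8 + 54 + 402)/(9 + 66))*(-14) = (464/75)*(-14) = -6496/75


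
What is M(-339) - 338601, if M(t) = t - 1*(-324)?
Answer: -338616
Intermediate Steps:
M(t) = 324 + t (M(t) = t + 324 = 324 + t)
M(-339) - 338601 = (324 - 339) - 338601 = -15 - 338601 = -338616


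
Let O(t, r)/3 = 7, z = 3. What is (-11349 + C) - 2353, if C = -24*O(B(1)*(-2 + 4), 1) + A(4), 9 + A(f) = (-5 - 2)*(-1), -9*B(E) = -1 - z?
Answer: -14208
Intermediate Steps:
B(E) = 4/9 (B(E) = -(-1 - 1*3)/9 = -(-1 - 3)/9 = -⅑*(-4) = 4/9)
O(t, r) = 21 (O(t, r) = 3*7 = 21)
A(f) = -2 (A(f) = -9 + (-5 - 2)*(-1) = -9 - 7*(-1) = -9 + 7 = -2)
C = -506 (C = -24*21 - 2 = -504 - 2 = -506)
(-11349 + C) - 2353 = (-11349 - 506) - 2353 = -11855 - 2353 = -14208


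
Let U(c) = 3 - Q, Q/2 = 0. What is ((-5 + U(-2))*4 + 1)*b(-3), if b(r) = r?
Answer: 21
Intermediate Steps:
Q = 0 (Q = 2*0 = 0)
U(c) = 3 (U(c) = 3 - 1*0 = 3 + 0 = 3)
((-5 + U(-2))*4 + 1)*b(-3) = ((-5 + 3)*4 + 1)*(-3) = (-2*4 + 1)*(-3) = (-8 + 1)*(-3) = -7*(-3) = 21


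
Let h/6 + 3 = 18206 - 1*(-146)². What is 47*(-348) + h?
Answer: -35034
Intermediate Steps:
h = -18678 (h = -18 + 6*(18206 - 1*(-146)²) = -18 + 6*(18206 - 1*21316) = -18 + 6*(18206 - 21316) = -18 + 6*(-3110) = -18 - 18660 = -18678)
47*(-348) + h = 47*(-348) - 18678 = -16356 - 18678 = -35034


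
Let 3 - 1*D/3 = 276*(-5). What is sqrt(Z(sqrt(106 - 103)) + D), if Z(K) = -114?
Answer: sqrt(4035) ≈ 63.522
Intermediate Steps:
D = 4149 (D = 9 - 828*(-5) = 9 - 3*(-1380) = 9 + 4140 = 4149)
sqrt(Z(sqrt(106 - 103)) + D) = sqrt(-114 + 4149) = sqrt(4035)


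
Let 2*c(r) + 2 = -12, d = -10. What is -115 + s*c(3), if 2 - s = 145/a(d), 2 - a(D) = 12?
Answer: -461/2 ≈ -230.50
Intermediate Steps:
a(D) = -10 (a(D) = 2 - 1*12 = 2 - 12 = -10)
c(r) = -7 (c(r) = -1 + (1/2)*(-12) = -1 - 6 = -7)
s = 33/2 (s = 2 - 145/(-10) = 2 - 145*(-1)/10 = 2 - 1*(-29/2) = 2 + 29/2 = 33/2 ≈ 16.500)
-115 + s*c(3) = -115 + (33/2)*(-7) = -115 - 231/2 = -461/2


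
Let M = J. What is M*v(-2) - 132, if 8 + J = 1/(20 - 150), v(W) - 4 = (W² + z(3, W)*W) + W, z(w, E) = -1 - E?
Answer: -10662/65 ≈ -164.03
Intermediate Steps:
v(W) = 4 + W + W² + W*(-1 - W) (v(W) = 4 + ((W² + (-1 - W)*W) + W) = 4 + ((W² + W*(-1 - W)) + W) = 4 + (W + W² + W*(-1 - W)) = 4 + W + W² + W*(-1 - W))
J = -1041/130 (J = -8 + 1/(20 - 150) = -8 + 1/(-130) = -8 - 1/130 = -1041/130 ≈ -8.0077)
M = -1041/130 ≈ -8.0077
M*v(-2) - 132 = -1041/130*4 - 132 = -2082/65 - 132 = -10662/65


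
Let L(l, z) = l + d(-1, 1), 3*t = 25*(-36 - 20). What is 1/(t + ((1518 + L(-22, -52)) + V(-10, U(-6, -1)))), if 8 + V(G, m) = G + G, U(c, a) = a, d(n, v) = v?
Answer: 3/3007 ≈ 0.00099767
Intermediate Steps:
t = -1400/3 (t = (25*(-36 - 20))/3 = (25*(-56))/3 = (1/3)*(-1400) = -1400/3 ≈ -466.67)
V(G, m) = -8 + 2*G (V(G, m) = -8 + (G + G) = -8 + 2*G)
L(l, z) = 1 + l (L(l, z) = l + 1 = 1 + l)
1/(t + ((1518 + L(-22, -52)) + V(-10, U(-6, -1)))) = 1/(-1400/3 + ((1518 + (1 - 22)) + (-8 + 2*(-10)))) = 1/(-1400/3 + ((1518 - 21) + (-8 - 20))) = 1/(-1400/3 + (1497 - 28)) = 1/(-1400/3 + 1469) = 1/(3007/3) = 3/3007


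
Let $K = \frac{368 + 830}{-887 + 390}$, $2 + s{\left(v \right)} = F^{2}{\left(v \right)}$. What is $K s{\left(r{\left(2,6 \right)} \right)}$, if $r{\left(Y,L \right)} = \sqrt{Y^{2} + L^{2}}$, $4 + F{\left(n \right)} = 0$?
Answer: $- \frac{2396}{71} \approx -33.746$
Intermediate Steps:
$F{\left(n \right)} = -4$ ($F{\left(n \right)} = -4 + 0 = -4$)
$r{\left(Y,L \right)} = \sqrt{L^{2} + Y^{2}}$
$s{\left(v \right)} = 14$ ($s{\left(v \right)} = -2 + \left(-4\right)^{2} = -2 + 16 = 14$)
$K = - \frac{1198}{497}$ ($K = \frac{1198}{-497} = 1198 \left(- \frac{1}{497}\right) = - \frac{1198}{497} \approx -2.4105$)
$K s{\left(r{\left(2,6 \right)} \right)} = \left(- \frac{1198}{497}\right) 14 = - \frac{2396}{71}$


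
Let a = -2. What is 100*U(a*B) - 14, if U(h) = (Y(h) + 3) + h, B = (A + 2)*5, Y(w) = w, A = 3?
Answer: -9714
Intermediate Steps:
B = 25 (B = (3 + 2)*5 = 5*5 = 25)
U(h) = 3 + 2*h (U(h) = (h + 3) + h = (3 + h) + h = 3 + 2*h)
100*U(a*B) - 14 = 100*(3 + 2*(-2*25)) - 14 = 100*(3 + 2*(-50)) - 14 = 100*(3 - 100) - 14 = 100*(-97) - 14 = -9700 - 14 = -9714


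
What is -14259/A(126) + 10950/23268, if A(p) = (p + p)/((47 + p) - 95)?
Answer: -8556864/1939 ≈ -4413.0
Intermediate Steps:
A(p) = 2*p/(-48 + p) (A(p) = (2*p)/(-48 + p) = 2*p/(-48 + p))
-14259/A(126) + 10950/23268 = -14259/(2*126/(-48 + 126)) + 10950/23268 = -14259/(2*126/78) + 10950*(1/23268) = -14259/(2*126*(1/78)) + 1825/3878 = -14259/42/13 + 1825/3878 = -14259*13/42 + 1825/3878 = -8827/2 + 1825/3878 = -8556864/1939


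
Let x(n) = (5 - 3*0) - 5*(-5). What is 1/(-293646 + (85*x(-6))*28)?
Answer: -1/222246 ≈ -4.4995e-6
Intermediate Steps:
x(n) = 30 (x(n) = (5 + 0) + 25 = 5 + 25 = 30)
1/(-293646 + (85*x(-6))*28) = 1/(-293646 + (85*30)*28) = 1/(-293646 + 2550*28) = 1/(-293646 + 71400) = 1/(-222246) = -1/222246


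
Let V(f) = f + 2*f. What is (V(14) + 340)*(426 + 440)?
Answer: 330812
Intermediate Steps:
V(f) = 3*f
(V(14) + 340)*(426 + 440) = (3*14 + 340)*(426 + 440) = (42 + 340)*866 = 382*866 = 330812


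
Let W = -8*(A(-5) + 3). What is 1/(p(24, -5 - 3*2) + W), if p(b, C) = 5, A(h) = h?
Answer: 1/21 ≈ 0.047619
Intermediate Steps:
W = 16 (W = -8*(-5 + 3) = -8*(-2) = 16)
1/(p(24, -5 - 3*2) + W) = 1/(5 + 16) = 1/21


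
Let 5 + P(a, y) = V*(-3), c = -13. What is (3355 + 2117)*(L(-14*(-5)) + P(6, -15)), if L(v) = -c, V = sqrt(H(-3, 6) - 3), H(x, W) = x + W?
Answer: 43776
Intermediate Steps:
H(x, W) = W + x
V = 0 (V = sqrt((6 - 3) - 3) = sqrt(3 - 3) = sqrt(0) = 0)
L(v) = 13 (L(v) = -1*(-13) = 13)
P(a, y) = -5 (P(a, y) = -5 + 0*(-3) = -5 + 0 = -5)
(3355 + 2117)*(L(-14*(-5)) + P(6, -15)) = (3355 + 2117)*(13 - 5) = 5472*8 = 43776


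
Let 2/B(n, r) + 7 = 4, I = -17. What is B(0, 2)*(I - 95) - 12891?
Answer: -38449/3 ≈ -12816.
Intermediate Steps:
B(n, r) = -⅔ (B(n, r) = 2/(-7 + 4) = 2/(-3) = 2*(-⅓) = -⅔)
B(0, 2)*(I - 95) - 12891 = -2*(-17 - 95)/3 - 12891 = -⅔*(-112) - 12891 = 224/3 - 12891 = -38449/3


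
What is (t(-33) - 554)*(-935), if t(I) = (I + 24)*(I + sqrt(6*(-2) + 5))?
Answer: 240295 + 8415*I*sqrt(7) ≈ 2.403e+5 + 22264.0*I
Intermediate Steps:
t(I) = (24 + I)*(I + I*sqrt(7)) (t(I) = (24 + I)*(I + sqrt(-12 + 5)) = (24 + I)*(I + sqrt(-7)) = (24 + I)*(I + I*sqrt(7)))
(t(-33) - 554)*(-935) = (((-33)**2 + 24*(-33) + 24*I*sqrt(7) + I*(-33)*sqrt(7)) - 554)*(-935) = ((1089 - 792 + 24*I*sqrt(7) - 33*I*sqrt(7)) - 554)*(-935) = ((297 - 9*I*sqrt(7)) - 554)*(-935) = (-257 - 9*I*sqrt(7))*(-935) = 240295 + 8415*I*sqrt(7)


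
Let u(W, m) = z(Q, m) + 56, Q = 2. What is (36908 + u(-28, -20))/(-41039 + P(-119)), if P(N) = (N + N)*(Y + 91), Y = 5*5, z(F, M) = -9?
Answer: -1945/3613 ≈ -0.53833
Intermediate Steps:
Y = 25
P(N) = 232*N (P(N) = (N + N)*(25 + 91) = (2*N)*116 = 232*N)
u(W, m) = 47 (u(W, m) = -9 + 56 = 47)
(36908 + u(-28, -20))/(-41039 + P(-119)) = (36908 + 47)/(-41039 + 232*(-119)) = 36955/(-41039 - 27608) = 36955/(-68647) = 36955*(-1/68647) = -1945/3613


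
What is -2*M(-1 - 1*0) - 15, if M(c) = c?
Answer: -13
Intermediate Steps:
-2*M(-1 - 1*0) - 15 = -2*(-1 - 1*0) - 15 = -2*(-1 + 0) - 15 = -2*(-1) - 15 = 2 - 15 = -13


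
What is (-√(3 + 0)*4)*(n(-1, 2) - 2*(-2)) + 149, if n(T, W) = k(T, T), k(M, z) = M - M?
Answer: 149 - 16*√3 ≈ 121.29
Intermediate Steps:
k(M, z) = 0
n(T, W) = 0
(-√(3 + 0)*4)*(n(-1, 2) - 2*(-2)) + 149 = (-√(3 + 0)*4)*(0 - 2*(-2)) + 149 = (-√3*4)*(0 + 4) + 149 = -4*√3*4 + 149 = -16*√3 + 149 = 149 - 16*√3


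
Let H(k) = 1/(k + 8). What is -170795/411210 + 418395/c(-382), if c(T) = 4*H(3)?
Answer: 189252960427/164484 ≈ 1.1506e+6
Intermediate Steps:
H(k) = 1/(8 + k)
c(T) = 4/11 (c(T) = 4/(8 + 3) = 4/11)
-170795/411210 + 418395/c(-382) = -170795/411210 + 418395/(4/11) = -170795*1/411210 + 418395*(11/4) = -34159/82242 + 4602345/4 = 189252960427/164484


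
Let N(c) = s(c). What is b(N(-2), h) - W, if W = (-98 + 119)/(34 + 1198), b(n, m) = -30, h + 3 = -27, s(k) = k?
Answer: -5283/176 ≈ -30.017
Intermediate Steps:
N(c) = c
h = -30 (h = -3 - 27 = -30)
W = 3/176 (W = 21/1232 = 21*(1/1232) = 3/176 ≈ 0.017045)
b(N(-2), h) - W = -30 - 1*3/176 = -30 - 3/176 = -5283/176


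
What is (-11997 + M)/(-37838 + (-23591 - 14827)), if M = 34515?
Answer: -11259/38128 ≈ -0.29529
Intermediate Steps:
(-11997 + M)/(-37838 + (-23591 - 14827)) = (-11997 + 34515)/(-37838 + (-23591 - 14827)) = 22518/(-37838 - 38418) = 22518/(-76256) = 22518*(-1/76256) = -11259/38128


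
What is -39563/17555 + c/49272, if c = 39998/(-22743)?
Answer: -3166766201567/1405143700020 ≈ -2.2537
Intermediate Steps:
c = -5714/3249 (c = 39998*(-1/22743) = -5714/3249 ≈ -1.7587)
-39563/17555 + c/49272 = -39563/17555 - 5714/3249/49272 = -39563*1/17555 - 5714/3249*1/49272 = -39563/17555 - 2857/80042364 = -3166766201567/1405143700020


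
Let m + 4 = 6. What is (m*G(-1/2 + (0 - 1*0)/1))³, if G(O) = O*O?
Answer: ⅛ ≈ 0.12500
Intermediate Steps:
m = 2 (m = -4 + 6 = 2)
G(O) = O²
(m*G(-1/2 + (0 - 1*0)/1))³ = (2*(-1/2 + (0 - 1*0)/1)²)³ = (2*(-1*½ + (0 + 0)*1)²)³ = (2*(-½ + 0*1)²)³ = (2*(-½ + 0)²)³ = (2*(-½)²)³ = (2*(¼))³ = (½)³ = ⅛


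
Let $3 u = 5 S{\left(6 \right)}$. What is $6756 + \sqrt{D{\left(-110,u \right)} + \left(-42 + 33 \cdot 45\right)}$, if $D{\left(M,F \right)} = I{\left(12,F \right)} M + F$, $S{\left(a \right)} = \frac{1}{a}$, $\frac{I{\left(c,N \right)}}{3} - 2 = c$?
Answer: $6756 + \frac{i \sqrt{114362}}{6} \approx 6756.0 + 56.362 i$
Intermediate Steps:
$I{\left(c,N \right)} = 6 + 3 c$
$u = \frac{5}{18}$ ($u = \frac{5 \cdot \frac{1}{6}}{3} = \frac{1}{3} \cdot \frac{5}{6} = \frac{5}{18} \approx 0.27778$)
$D{\left(M,F \right)} = F + 42 M$ ($D{\left(M,F \right)} = \left(6 + 3 \cdot 12\right) M + F = \left(6 + 36\right) M + F = 42 M + F = F + 42 M$)
$6756 + \sqrt{D{\left(-110,u \right)} + \left(-42 + 33 \cdot 45\right)} = 6756 + \sqrt{\left(\frac{5}{18} + 42 \left(-110\right)\right) + \left(-42 + 33 \cdot 45\right)} = 6756 + \sqrt{\left(\frac{5}{18} - 4620\right) + \left(-42 + 1485\right)} = 6756 + \sqrt{- \frac{83155}{18} + 1443} = 6756 + \sqrt{- \frac{57181}{18}} = 6756 + \frac{i \sqrt{114362}}{6}$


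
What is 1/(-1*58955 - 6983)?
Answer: -1/65938 ≈ -1.5166e-5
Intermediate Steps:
1/(-1*58955 - 6983) = 1/(-58955 - 6983) = 1/(-65938) = -1/65938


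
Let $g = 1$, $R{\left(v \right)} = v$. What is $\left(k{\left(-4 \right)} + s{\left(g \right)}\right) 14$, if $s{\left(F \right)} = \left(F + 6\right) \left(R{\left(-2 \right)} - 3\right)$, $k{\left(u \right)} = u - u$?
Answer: $-490$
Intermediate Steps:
$k{\left(u \right)} = 0$
$s{\left(F \right)} = -30 - 5 F$ ($s{\left(F \right)} = \left(F + 6\right) \left(-2 - 3\right) = \left(6 + F\right) \left(-5\right) = -30 - 5 F$)
$\left(k{\left(-4 \right)} + s{\left(g \right)}\right) 14 = \left(0 - 35\right) 14 = \left(-35\right) 14 = -490$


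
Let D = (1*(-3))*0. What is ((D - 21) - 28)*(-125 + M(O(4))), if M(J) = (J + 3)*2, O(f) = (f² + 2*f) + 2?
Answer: 3283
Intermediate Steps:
D = 0 (D = -3*0 = 0)
O(f) = 2 + f² + 2*f
M(J) = 6 + 2*J (M(J) = (3 + J)*2 = 6 + 2*J)
((D - 21) - 28)*(-125 + M(O(4))) = ((0 - 21) - 28)*(-125 + (6 + 2*(2 + 4² + 2*4))) = (-21 - 28)*(-125 + (6 + 2*(2 + 16 + 8))) = -49*(-125 + (6 + 2*26)) = -49*(-125 + (6 + 52)) = -49*(-125 + 58) = -49*(-67) = 3283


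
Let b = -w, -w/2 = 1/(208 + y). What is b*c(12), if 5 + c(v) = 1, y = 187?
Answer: -8/395 ≈ -0.020253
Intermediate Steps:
c(v) = -4 (c(v) = -5 + 1 = -4)
w = -2/395 (w = -2/(208 + 187) = -2/395 ≈ -0.0050633)
b = 2/395 (b = -1*(-2/395) = 2/395 ≈ 0.0050633)
b*c(12) = (2/395)*(-4) = -8/395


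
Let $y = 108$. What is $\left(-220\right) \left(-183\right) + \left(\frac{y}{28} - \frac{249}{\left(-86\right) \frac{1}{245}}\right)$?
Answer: $\frac{24665877}{602} \approx 40973.0$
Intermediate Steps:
$\left(-220\right) \left(-183\right) + \left(\frac{y}{28} - \frac{249}{\left(-86\right) \frac{1}{245}}\right) = \left(-220\right) \left(-183\right) + \left(\frac{108}{28} - \frac{249}{\left(-86\right) \frac{1}{245}}\right) = 40260 - \left(- \frac{27}{7} + \frac{249}{\left(-86\right) \frac{1}{245}}\right) = 40260 - \left(- \frac{27}{7} + \frac{249}{- \frac{86}{245}}\right) = 40260 + \left(\frac{27}{7} - - \frac{61005}{86}\right) = 40260 + \left(\frac{27}{7} + \frac{61005}{86}\right) = 40260 + \frac{429357}{602} = \frac{24665877}{602}$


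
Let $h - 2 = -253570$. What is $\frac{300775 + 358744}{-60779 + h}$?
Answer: $- \frac{659519}{314347} \approx -2.0981$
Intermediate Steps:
$h = -253568$ ($h = 2 - 253570 = -253568$)
$\frac{300775 + 358744}{-60779 + h} = \frac{300775 + 358744}{-60779 - 253568} = \frac{659519}{-314347} = 659519 \left(- \frac{1}{314347}\right) = - \frac{659519}{314347}$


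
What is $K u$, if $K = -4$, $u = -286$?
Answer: $1144$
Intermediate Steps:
$K u = \left(-4\right) \left(-286\right) = 1144$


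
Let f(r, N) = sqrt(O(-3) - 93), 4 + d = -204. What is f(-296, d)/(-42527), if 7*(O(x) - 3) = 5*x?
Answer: -I*sqrt(4515)/297689 ≈ -0.00022572*I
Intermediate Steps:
d = -208 (d = -4 - 204 = -208)
O(x) = 3 + 5*x/7 (O(x) = 3 + (5*x)/7 = 3 + 5*x/7)
f(r, N) = I*sqrt(4515)/7 (f(r, N) = sqrt((3 + (5/7)*(-3)) - 93) = sqrt((3 - 15/7) - 93) = sqrt(6/7 - 93) = sqrt(-645/7) = I*sqrt(4515)/7)
f(-296, d)/(-42527) = (I*sqrt(4515)/7)/(-42527) = (I*sqrt(4515)/7)*(-1/42527) = -I*sqrt(4515)/297689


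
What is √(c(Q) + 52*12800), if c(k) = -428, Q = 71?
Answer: 18*√2053 ≈ 815.58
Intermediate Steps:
√(c(Q) + 52*12800) = √(-428 + 52*12800) = √(-428 + 665600) = √665172 = 18*√2053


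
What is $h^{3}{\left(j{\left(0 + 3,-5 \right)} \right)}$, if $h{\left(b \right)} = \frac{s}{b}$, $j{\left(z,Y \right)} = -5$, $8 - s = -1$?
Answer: $- \frac{729}{125} \approx -5.832$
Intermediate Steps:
$s = 9$ ($s = 8 - -1 = 8 + 1 = 9$)
$h{\left(b \right)} = \frac{9}{b}$
$h^{3}{\left(j{\left(0 + 3,-5 \right)} \right)} = \left(\frac{9}{-5}\right)^{3} = \left(9 \left(- \frac{1}{5}\right)\right)^{3} = \left(- \frac{9}{5}\right)^{3} = - \frac{729}{125}$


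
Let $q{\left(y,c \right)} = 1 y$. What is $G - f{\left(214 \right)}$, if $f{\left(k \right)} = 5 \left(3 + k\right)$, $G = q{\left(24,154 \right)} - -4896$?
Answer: $3835$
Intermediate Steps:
$q{\left(y,c \right)} = y$
$G = 4920$ ($G = 24 - -4896 = 24 + 4896 = 4920$)
$f{\left(k \right)} = 15 + 5 k$
$G - f{\left(214 \right)} = 4920 - \left(15 + 5 \cdot 214\right) = 4920 - \left(15 + 1070\right) = 4920 - 1085 = 3835$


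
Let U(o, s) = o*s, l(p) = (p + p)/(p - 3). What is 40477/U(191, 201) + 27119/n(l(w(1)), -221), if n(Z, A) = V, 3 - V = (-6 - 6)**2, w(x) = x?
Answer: -7343392/38391 ≈ -191.28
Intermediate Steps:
l(p) = 2*p/(-3 + p) (l(p) = (2*p)/(-3 + p) = 2*p/(-3 + p))
V = -141 (V = 3 - (-6 - 6)**2 = 3 - 1*(-12)**2 = 3 - 1*144 = 3 - 144 = -141)
n(Z, A) = -141
40477/U(191, 201) + 27119/n(l(w(1)), -221) = 40477/((191*201)) + 27119/(-141) = 40477/38391 + 27119*(-1/141) = 40477*(1/38391) - 577/3 = 40477/38391 - 577/3 = -7343392/38391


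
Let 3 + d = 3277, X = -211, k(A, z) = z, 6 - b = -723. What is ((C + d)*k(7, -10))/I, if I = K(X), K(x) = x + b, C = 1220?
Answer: -3210/37 ≈ -86.757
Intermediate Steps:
b = 729 (b = 6 - 1*(-723) = 6 + 723 = 729)
d = 3274 (d = -3 + 3277 = 3274)
K(x) = 729 + x (K(x) = x + 729 = 729 + x)
I = 518 (I = 729 - 211 = 518)
((C + d)*k(7, -10))/I = ((1220 + 3274)*(-10))/518 = (4494*(-10))*(1/518) = -44940*1/518 = -3210/37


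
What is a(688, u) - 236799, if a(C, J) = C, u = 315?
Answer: -236111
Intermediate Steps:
a(688, u) - 236799 = 688 - 236799 = -236111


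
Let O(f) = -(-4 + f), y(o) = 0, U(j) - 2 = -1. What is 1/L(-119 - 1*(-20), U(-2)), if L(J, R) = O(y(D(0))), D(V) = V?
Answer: ¼ ≈ 0.25000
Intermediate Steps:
U(j) = 1 (U(j) = 2 - 1 = 1)
O(f) = 4 - f
L(J, R) = 4 (L(J, R) = 4 - 1*0 = 4 + 0 = 4)
1/L(-119 - 1*(-20), U(-2)) = 1/4 = ¼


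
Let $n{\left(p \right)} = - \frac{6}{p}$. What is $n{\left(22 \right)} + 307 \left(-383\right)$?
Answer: $- \frac{1293394}{11} \approx -1.1758 \cdot 10^{5}$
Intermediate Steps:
$n{\left(22 \right)} + 307 \left(-383\right) = - \frac{6}{22} + 307 \left(-383\right) = \left(-6\right) \frac{1}{22} - 117581 = - \frac{3}{11} - 117581 = - \frac{1293394}{11}$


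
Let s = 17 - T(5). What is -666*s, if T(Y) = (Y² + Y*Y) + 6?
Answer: 25974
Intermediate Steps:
T(Y) = 6 + 2*Y² (T(Y) = (Y² + Y²) + 6 = 2*Y² + 6 = 6 + 2*Y²)
s = -39 (s = 17 - (6 + 2*5²) = 17 - (6 + 2*25) = 17 - (6 + 50) = 17 - 1*56 = 17 - 56 = -39)
-666*s = -666*(-39) = 25974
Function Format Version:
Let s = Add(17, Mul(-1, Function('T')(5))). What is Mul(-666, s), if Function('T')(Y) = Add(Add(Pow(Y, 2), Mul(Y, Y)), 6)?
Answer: 25974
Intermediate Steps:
Function('T')(Y) = Add(6, Mul(2, Pow(Y, 2))) (Function('T')(Y) = Add(Add(Pow(Y, 2), Pow(Y, 2)), 6) = Add(Mul(2, Pow(Y, 2)), 6) = Add(6, Mul(2, Pow(Y, 2))))
s = -39 (s = Add(17, Mul(-1, Add(6, Mul(2, Pow(5, 2))))) = Add(17, Mul(-1, Add(6, Mul(2, 25)))) = Add(17, Mul(-1, Add(6, 50))) = Add(17, Mul(-1, 56)) = Add(17, -56) = -39)
Mul(-666, s) = Mul(-666, -39) = 25974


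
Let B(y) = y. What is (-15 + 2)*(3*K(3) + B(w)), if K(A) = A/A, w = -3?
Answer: 0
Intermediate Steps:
K(A) = 1
(-15 + 2)*(3*K(3) + B(w)) = (-15 + 2)*(3*1 - 3) = -13*(3 - 3) = -13*0 = 0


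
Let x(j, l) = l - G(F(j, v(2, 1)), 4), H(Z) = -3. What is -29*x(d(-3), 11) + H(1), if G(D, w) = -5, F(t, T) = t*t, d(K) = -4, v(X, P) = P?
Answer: -467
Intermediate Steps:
F(t, T) = t²
x(j, l) = 5 + l (x(j, l) = l - 1*(-5) = l + 5 = 5 + l)
-29*x(d(-3), 11) + H(1) = -29*(5 + 11) - 3 = -29*16 - 3 = -464 - 3 = -467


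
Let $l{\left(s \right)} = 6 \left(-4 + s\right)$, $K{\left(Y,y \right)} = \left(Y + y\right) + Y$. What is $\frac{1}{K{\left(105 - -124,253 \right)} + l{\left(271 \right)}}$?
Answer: $\frac{1}{2313} \approx 0.00043234$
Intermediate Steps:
$K{\left(Y,y \right)} = y + 2 Y$
$l{\left(s \right)} = -24 + 6 s$
$\frac{1}{K{\left(105 - -124,253 \right)} + l{\left(271 \right)}} = \frac{1}{\left(253 + 2 \left(105 - -124\right)\right) + \left(-24 + 6 \cdot 271\right)} = \frac{1}{\left(253 + 2 \left(105 + 124\right)\right) + \left(-24 + 1626\right)} = \frac{1}{\left(253 + 2 \cdot 229\right) + 1602} = \frac{1}{\left(253 + 458\right) + 1602} = \frac{1}{711 + 1602} = \frac{1}{2313}$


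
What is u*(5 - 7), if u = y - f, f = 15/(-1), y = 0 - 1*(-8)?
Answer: -46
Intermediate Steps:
y = 8 (y = 0 + 8 = 8)
f = -15 (f = 15*(-1) = -15)
u = 23 (u = 8 - 1*(-15) = 8 + 15 = 23)
u*(5 - 7) = 23*(5 - 7) = 23*(-2) = -46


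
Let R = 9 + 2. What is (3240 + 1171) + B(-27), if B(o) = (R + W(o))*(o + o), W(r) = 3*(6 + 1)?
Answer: 2683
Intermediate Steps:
W(r) = 21 (W(r) = 3*7 = 21)
R = 11
B(o) = 64*o (B(o) = (11 + 21)*(o + o) = 32*(2*o) = 64*o)
(3240 + 1171) + B(-27) = (3240 + 1171) + 64*(-27) = 4411 - 1728 = 2683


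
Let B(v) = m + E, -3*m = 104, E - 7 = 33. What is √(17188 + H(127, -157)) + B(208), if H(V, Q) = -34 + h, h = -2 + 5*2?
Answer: 16/3 + √17162 ≈ 136.34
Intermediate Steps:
E = 40 (E = 7 + 33 = 40)
h = 8 (h = -2 + 10 = 8)
m = -104/3 (m = -⅓*104 = -104/3 ≈ -34.667)
B(v) = 16/3 (B(v) = -104/3 + 40 = 16/3)
H(V, Q) = -26 (H(V, Q) = -34 + 8 = -26)
√(17188 + H(127, -157)) + B(208) = √(17188 - 26) + 16/3 = √17162 + 16/3 = 16/3 + √17162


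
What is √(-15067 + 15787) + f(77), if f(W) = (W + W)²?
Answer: 23716 + 12*√5 ≈ 23743.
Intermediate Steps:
f(W) = 4*W² (f(W) = (2*W)² = 4*W²)
√(-15067 + 15787) + f(77) = √(-15067 + 15787) + 4*77² = √720 + 4*5929 = 12*√5 + 23716 = 23716 + 12*√5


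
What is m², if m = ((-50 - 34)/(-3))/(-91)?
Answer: 16/169 ≈ 0.094675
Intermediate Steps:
m = -4/13 (m = -84*(-⅓)*(-1/91) = 28*(-1/91) = -4/13 ≈ -0.30769)
m² = (-4/13)² = 16/169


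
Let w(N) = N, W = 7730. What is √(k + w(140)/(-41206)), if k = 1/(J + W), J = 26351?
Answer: I*√1660681089141481/702170843 ≈ 0.058036*I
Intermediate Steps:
k = 1/34081 (k = 1/(26351 + 7730) = 1/34081 ≈ 2.9342e-5)
√(k + w(140)/(-41206)) = √(1/34081 + 140/(-41206)) = √(1/34081 + 140*(-1/41206)) = √(1/34081 - 70/20603) = √(-2365067/702170843) = I*√1660681089141481/702170843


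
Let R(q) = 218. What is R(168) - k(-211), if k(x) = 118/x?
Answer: 46116/211 ≈ 218.56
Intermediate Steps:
R(168) - k(-211) = 218 - 118/(-211) = 218 - 118*(-1)/211 = 218 - 1*(-118/211) = 218 + 118/211 = 46116/211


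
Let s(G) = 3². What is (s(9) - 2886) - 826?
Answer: -3703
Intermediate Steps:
s(G) = 9
(s(9) - 2886) - 826 = (9 - 2886) - 826 = -2877 - 826 = -3703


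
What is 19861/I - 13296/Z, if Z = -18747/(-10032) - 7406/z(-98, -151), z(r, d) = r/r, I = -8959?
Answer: -93413260099/221819598985 ≈ -0.42112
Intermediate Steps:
z(r, d) = 1
Z = -24759415/3344 (Z = -18747/(-10032) - 7406/1 = -18747*(-1/10032) - 7406*1 = 6249/3344 - 7406 = -24759415/3344 ≈ -7404.1)
19861/I - 13296/Z = 19861/(-8959) - 13296/(-24759415/3344) = 19861*(-1/8959) - 13296*(-3344/24759415) = -19861/8959 + 44461824/24759415 = -93413260099/221819598985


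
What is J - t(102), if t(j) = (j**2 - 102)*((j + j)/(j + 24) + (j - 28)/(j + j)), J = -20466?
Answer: -286177/7 ≈ -40882.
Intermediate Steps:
t(j) = (-102 + j**2)*((-28 + j)/(2*j) + 2*j/(24 + j)) (t(j) = (-102 + j**2)*((2*j)/(24 + j) + (-28 + j)/((2*j))) = (-102 + j**2)*(2*j/(24 + j) + (-28 + j)*(1/(2*j))) = (-102 + j**2)*(2*j/(24 + j) + (-28 + j)/(2*j)) = (-102 + j**2)*((-28 + j)/(2*j) + 2*j/(24 + j)))
J - t(102) = -20466 - (68544 - 1182*102**2 - 4*102**3 + 5*102**4 + 408*102)/(2*102*(24 + 102)) = -20466 - (68544 - 1182*10404 - 4*1061208 + 5*108243216 + 41616)/(2*102*126) = -20466 - (68544 - 12297528 - 4244832 + 541216080 + 41616)/(2*102*126) = -20466 - 524783880/(2*102*126) = -20466 - 1*142915/7 = -20466 - 142915/7 = -286177/7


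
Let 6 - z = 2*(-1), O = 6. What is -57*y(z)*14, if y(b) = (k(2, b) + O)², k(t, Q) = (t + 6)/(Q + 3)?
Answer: -4369848/121 ≈ -36114.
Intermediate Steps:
z = 8 (z = 6 - 2*(-1) = 6 - 1*(-2) = 6 + 2 = 8)
k(t, Q) = (6 + t)/(3 + Q)
y(b) = (6 + 8/(3 + b))² (y(b) = ((6 + 2)/(3 + b) + 6)² = (8/(3 + b) + 6)² = (6 + 8/(3 + b))²)
-57*y(z)*14 = -228*(13 + 3*8)²/(3 + 8)²*14 = -228*(13 + 24)²/11²*14 = -228*37²/121*14 = -228*1369/121*14 = -57*5476/121*14 = -312132/121*14 = -4369848/121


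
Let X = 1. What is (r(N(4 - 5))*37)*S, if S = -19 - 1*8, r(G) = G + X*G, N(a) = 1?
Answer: -1998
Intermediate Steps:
r(G) = 2*G (r(G) = G + 1*G = G + G = 2*G)
S = -27 (S = -19 - 8 = -27)
(r(N(4 - 5))*37)*S = ((2*1)*37)*(-27) = (2*37)*(-27) = 74*(-27) = -1998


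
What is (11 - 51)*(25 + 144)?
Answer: -6760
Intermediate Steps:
(11 - 51)*(25 + 144) = -40*169 = -6760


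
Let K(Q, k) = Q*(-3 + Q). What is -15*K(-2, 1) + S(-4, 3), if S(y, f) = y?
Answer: -154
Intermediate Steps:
-15*K(-2, 1) + S(-4, 3) = -(-30)*(-3 - 2) - 4 = -(-30)*(-5) - 4 = -15*10 - 4 = -150 - 4 = -154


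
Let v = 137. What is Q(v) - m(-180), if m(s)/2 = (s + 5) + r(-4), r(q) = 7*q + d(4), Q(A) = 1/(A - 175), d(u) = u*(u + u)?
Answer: 12995/38 ≈ 341.97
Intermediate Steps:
d(u) = 2*u**2 (d(u) = u*(2*u) = 2*u**2)
Q(A) = 1/(-175 + A)
r(q) = 32 + 7*q (r(q) = 7*q + 2*4**2 = 7*q + 2*16 = 7*q + 32 = 32 + 7*q)
m(s) = 18 + 2*s (m(s) = 2*((s + 5) + (32 + 7*(-4))) = 2*((5 + s) + (32 - 28)) = 2*((5 + s) + 4) = 2*(9 + s) = 18 + 2*s)
Q(v) - m(-180) = 1/(-175 + 137) - (18 + 2*(-180)) = 1/(-38) - (18 - 360) = -1/38 - 1*(-342) = -1/38 + 342 = 12995/38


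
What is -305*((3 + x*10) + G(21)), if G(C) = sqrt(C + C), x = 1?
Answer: -3965 - 305*sqrt(42) ≈ -5941.6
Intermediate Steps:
G(C) = sqrt(2)*sqrt(C) (G(C) = sqrt(2*C) = sqrt(2)*sqrt(C))
-305*((3 + x*10) + G(21)) = -305*((3 + 1*10) + sqrt(2)*sqrt(21)) = -305*((3 + 10) + sqrt(42)) = -305*(13 + sqrt(42)) = -3965 - 305*sqrt(42)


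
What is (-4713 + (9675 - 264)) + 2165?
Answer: 6863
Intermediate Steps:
(-4713 + (9675 - 264)) + 2165 = (-4713 + 9411) + 2165 = 4698 + 2165 = 6863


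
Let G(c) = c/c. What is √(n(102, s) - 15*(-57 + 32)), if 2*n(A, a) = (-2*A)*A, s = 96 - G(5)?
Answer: I*√10029 ≈ 100.14*I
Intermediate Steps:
G(c) = 1
s = 95 (s = 96 - 1*1 = 96 - 1 = 95)
n(A, a) = -A² (n(A, a) = ((-2*A)*A)/2 = (-2*A²)/2 = -A²)
√(n(102, s) - 15*(-57 + 32)) = √(-1*102² - 15*(-57 + 32)) = √(-1*10404 - 15*(-25)) = √(-10404 + 375) = √(-10029) = I*√10029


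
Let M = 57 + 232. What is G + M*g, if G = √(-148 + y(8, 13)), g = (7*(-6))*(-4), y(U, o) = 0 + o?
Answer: 48552 + 3*I*√15 ≈ 48552.0 + 11.619*I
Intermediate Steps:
y(U, o) = o
g = 168 (g = -42*(-4) = 168)
M = 289
G = 3*I*√15 (G = √(-148 + 13) = √(-135) = 3*I*√15 ≈ 11.619*I)
G + M*g = 3*I*√15 + 289*168 = 3*I*√15 + 48552 = 48552 + 3*I*√15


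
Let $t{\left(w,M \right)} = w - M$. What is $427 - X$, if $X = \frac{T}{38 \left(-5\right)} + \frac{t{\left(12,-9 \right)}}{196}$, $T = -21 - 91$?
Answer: $\frac{1133967}{2660} \approx 426.3$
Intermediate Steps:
$T = -112$
$X = \frac{1853}{2660}$ ($X = - \frac{112}{38 \left(-5\right)} + \frac{12 - -9}{196} = - \frac{112}{-190} + \left(12 + 9\right) \frac{1}{196} = \left(-112\right) \left(- \frac{1}{190}\right) + 21 \cdot \frac{1}{196} = \frac{56}{95} + \frac{3}{28} = \frac{1853}{2660} \approx 0.69662$)
$427 - X = 427 - \frac{1853}{2660} = \frac{1133967}{2660}$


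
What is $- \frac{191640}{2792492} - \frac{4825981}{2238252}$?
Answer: $- \frac{3476362986983}{1562575200996} \approx -2.2248$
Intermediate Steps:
$- \frac{191640}{2792492} - \frac{4825981}{2238252} = \left(-191640\right) \frac{1}{2792492} - \frac{4825981}{2238252} = - \frac{47910}{698123} - \frac{4825981}{2238252} = - \frac{3476362986983}{1562575200996}$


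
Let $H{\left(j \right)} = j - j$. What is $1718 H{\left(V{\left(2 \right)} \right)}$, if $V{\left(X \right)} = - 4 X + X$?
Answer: $0$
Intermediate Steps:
$V{\left(X \right)} = - 3 X$
$H{\left(j \right)} = 0$
$1718 H{\left(V{\left(2 \right)} \right)} = 1718 \cdot 0 = 0$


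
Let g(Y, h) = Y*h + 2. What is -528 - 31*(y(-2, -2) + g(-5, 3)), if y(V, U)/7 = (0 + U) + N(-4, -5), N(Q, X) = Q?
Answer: 1177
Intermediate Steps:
g(Y, h) = 2 + Y*h
y(V, U) = -28 + 7*U (y(V, U) = 7*((0 + U) - 4) = 7*(U - 4) = 7*(-4 + U) = -28 + 7*U)
-528 - 31*(y(-2, -2) + g(-5, 3)) = -528 - 31*((-28 + 7*(-2)) + (2 - 5*3)) = -528 - 31*((-28 - 14) + (2 - 15)) = -528 - 31*(-42 - 13) = -528 - 31*(-55) = -528 - 1*(-1705) = -528 + 1705 = 1177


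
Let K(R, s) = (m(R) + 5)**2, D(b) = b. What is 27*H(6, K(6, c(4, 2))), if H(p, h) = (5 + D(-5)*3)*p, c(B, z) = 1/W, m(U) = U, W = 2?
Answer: -1620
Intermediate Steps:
c(B, z) = 1/2
K(R, s) = (5 + R)**2 (K(R, s) = (R + 5)**2 = (5 + R)**2)
H(p, h) = -10*p (H(p, h) = (5 - 5*3)*p = (5 - 15)*p = -10*p)
27*H(6, K(6, c(4, 2))) = 27*(-10*6) = 27*(-60) = -1620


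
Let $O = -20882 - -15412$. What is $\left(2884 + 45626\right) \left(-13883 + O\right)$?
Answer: $-938814030$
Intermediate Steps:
$O = -5470$ ($O = -20882 + 15412 = -5470$)
$\left(2884 + 45626\right) \left(-13883 + O\right) = \left(2884 + 45626\right) \left(-13883 - 5470\right) = 48510 \left(-19353\right) = -938814030$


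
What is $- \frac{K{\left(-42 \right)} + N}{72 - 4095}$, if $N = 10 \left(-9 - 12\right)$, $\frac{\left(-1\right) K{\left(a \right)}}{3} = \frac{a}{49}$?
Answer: $- \frac{484}{9387} \approx -0.051561$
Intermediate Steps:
$K{\left(a \right)} = - \frac{3 a}{49}$ ($K{\left(a \right)} = - 3 \frac{a}{49} = - \frac{3 a}{49}$)
$N = -210$ ($N = 10 \left(-21\right) = -210$)
$- \frac{K{\left(-42 \right)} + N}{72 - 4095} = - \frac{\left(- \frac{3}{49}\right) \left(-42\right) - 210}{72 - 4095} = - \frac{\frac{18}{7} - 210}{-4023} = - \frac{\left(-1452\right) \left(-1\right)}{7 \cdot 4023} = \left(-1\right) \frac{484}{9387} = - \frac{484}{9387}$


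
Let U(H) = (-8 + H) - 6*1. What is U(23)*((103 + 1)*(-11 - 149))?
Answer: -149760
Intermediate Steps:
U(H) = -14 + H (U(H) = (-8 + H) - 6 = -14 + H)
U(23)*((103 + 1)*(-11 - 149)) = (-14 + 23)*((103 + 1)*(-11 - 149)) = 9*(104*(-160)) = 9*(-16640) = -149760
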